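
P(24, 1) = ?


P(24,1) = 24!/23!
= 620448401733239439360000/25852016738884976640000
= 24

P(24,1) = 24


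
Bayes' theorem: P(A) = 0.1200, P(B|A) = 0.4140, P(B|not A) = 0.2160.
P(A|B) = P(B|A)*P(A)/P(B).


P(B) = P(B|A)*P(A) + P(B|A')*P(A')
= 0.4140*0.1200 + 0.2160*0.8800
= 0.049680 + 0.190080 = 0.239760
P(A|B) = 0.049680/0.239760 = 0.2072

P(A|B) = 0.2072


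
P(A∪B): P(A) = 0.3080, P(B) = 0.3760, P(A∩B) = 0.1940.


P(A∪B) = 0.3080 + 0.3760 - 0.1940
= 0.6840 - 0.1940
= 0.4900

P(A∪B) = 0.4900


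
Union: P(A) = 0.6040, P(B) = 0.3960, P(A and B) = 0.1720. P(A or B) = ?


P(A∪B) = 0.6040 + 0.3960 - 0.1720
= 1.0000 - 0.1720
= 0.8280

P(A∪B) = 0.8280


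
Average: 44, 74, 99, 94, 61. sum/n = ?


Sum = 44 + 74 + 99 + 94 + 61 = 372
n = 5
Mean = 372/5 = 74.4000

Mean = 74.4000


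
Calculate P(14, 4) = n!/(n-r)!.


P(14,4) = 14!/10!
= 87178291200/3628800
= 24024

P(14,4) = 24024


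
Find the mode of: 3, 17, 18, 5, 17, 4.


Frequencies: 3:1, 4:1, 5:1, 17:2, 18:1
Max frequency = 2
Mode = 17

Mode = 17


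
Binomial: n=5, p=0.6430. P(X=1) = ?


C(5,1) = 5
p^1 = 0.643000
(1-p)^4 = 0.016243
P = 5 * 0.643000 * 0.016243 = 0.0522

P(X=1) = 0.0522


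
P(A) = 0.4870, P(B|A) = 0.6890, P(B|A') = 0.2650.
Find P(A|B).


P(B) = P(B|A)*P(A) + P(B|A')*P(A')
= 0.6890*0.4870 + 0.2650*0.5130
= 0.335543 + 0.135945 = 0.471488
P(A|B) = 0.335543/0.471488 = 0.7117

P(A|B) = 0.7117


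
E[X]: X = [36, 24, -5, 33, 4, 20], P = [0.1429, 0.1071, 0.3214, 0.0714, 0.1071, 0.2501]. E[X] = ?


E[X] = 36*0.1429 + 24*0.1071 - 5*0.3214 + 33*0.0714 + 4*0.1071 + 20*0.2501
= 5.1444 + 2.5704 - 1.6070 + 2.3562 + 0.4284 + 5.0020
= 13.8944

E[X] = 13.8944


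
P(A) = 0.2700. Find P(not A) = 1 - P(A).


P(not A) = 1 - 0.2700 = 0.7300

P(not A) = 0.7300


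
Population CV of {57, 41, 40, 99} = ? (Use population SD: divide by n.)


Mean = 59.2500
SD = 23.9204
CV = (23.9204/59.2500)*100 = 40.3721%

CV = 40.3721%


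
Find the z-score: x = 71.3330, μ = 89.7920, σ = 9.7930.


z = (71.3330 - 89.7920)/9.7930
= -18.4590/9.7930
= -1.8849

z = -1.8849


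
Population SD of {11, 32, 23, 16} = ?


Mean = 20.5000
Variance = 62.2500
SD = sqrt(62.2500) = 7.8899

SD = 7.8899


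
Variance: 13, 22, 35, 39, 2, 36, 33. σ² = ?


Mean = 25.7143
Squared deviations: 161.6531, 13.7959, 86.2245, 176.5102, 562.3673, 105.7959, 53.0816
Sum = 1159.4286
Variance = 1159.4286/7 = 165.6327

Variance = 165.6327


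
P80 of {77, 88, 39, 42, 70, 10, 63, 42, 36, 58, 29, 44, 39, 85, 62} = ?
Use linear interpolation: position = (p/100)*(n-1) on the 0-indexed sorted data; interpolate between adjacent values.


Sorted: 10, 29, 36, 39, 39, 42, 42, 44, 58, 62, 63, 70, 77, 85, 88
n = 15
Index = 80/100 * 14 = 11.2000
Lower = data[11] = 70, Upper = data[12] = 77
P80 = 70 + 0.2000*(7) = 71.4000

P80 = 71.4000


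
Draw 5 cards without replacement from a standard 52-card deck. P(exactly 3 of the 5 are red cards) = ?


Hypergeometric: P(X=3) = C(26,3)·C(26,2) / C(52,5)
= 2600 × 325 / 2598960
= 845000/2598960 = 0.3251

P = 0.3251


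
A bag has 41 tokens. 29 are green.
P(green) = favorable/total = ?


P = 29/41 = 0.7073

P = 0.7073


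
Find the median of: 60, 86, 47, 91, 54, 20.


Sorted: 20, 47, 54, 60, 86, 91
n = 6 (even)
Middle values: 54 and 60
Median = (54+60)/2 = 57.0000

Median = 57.0000


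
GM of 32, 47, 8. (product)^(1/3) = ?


Product = 32 × 47 × 8 = 12032
GM = 12032^(1/3) = 22.9146

GM = 22.9146


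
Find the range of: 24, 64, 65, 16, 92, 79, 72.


Max = 92, Min = 16
Range = 92 - 16 = 76

Range = 76


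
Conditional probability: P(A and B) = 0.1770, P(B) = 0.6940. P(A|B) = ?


P(A|B) = 0.1770/0.6940 = 0.2550

P(A|B) = 0.2550


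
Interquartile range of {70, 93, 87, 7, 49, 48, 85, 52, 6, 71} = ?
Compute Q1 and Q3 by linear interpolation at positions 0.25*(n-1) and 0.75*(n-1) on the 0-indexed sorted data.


Sorted: 6, 7, 48, 49, 52, 70, 71, 85, 87, 93
Q1 (25th %ile) = 48.2500
Q3 (75th %ile) = 81.5000
IQR = 81.5000 - 48.2500 = 33.2500

IQR = 33.2500


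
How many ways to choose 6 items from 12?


C(12,6) = 12!/(6! × 6!)
= 479001600/(720 × 720)
= 924

C(12,6) = 924


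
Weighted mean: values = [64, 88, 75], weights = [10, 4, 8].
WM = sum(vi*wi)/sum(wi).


Numerator = 64*10 + 88*4 + 75*8 = 1592
Denominator = 10 + 4 + 8 = 22
WM = 1592/22 = 72.3636

WM = 72.3636


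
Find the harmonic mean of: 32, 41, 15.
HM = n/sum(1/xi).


Sum of reciprocals = 1/32 + 1/41 + 1/15 = 0.122307
HM = 3/0.122307 = 24.5285

HM = 24.5285


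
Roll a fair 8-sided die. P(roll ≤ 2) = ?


Favorable outcomes (roll ≤ 2): 2
Total outcomes = 8
P = 2/8 = 0.2500

P = 0.2500


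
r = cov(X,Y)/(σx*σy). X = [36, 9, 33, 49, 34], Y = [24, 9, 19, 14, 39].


Mean X = 32.2000, Mean Y = 21.0000
SD X = 12.952220, SD Y = 10.295630
Cov = 40.600000
r = 40.600000/(12.952220*10.295630) = 0.3045

r = 0.3045


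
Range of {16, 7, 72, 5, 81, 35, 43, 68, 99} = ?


Max = 99, Min = 5
Range = 99 - 5 = 94

Range = 94


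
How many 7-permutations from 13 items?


P(13,7) = 13!/6!
= 6227020800/720
= 8648640

P(13,7) = 8648640


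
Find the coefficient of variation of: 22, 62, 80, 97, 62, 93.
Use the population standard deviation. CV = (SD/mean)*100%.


Mean = 69.3333
SD = 25.1241
CV = (25.1241/69.3333)*100 = 36.2367%

CV = 36.2367%


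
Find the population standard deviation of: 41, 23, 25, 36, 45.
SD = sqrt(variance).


Mean = 34.0000
Variance = 75.2000
SD = sqrt(75.2000) = 8.6718

SD = 8.6718


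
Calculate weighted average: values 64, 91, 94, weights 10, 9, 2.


Numerator = 64*10 + 91*9 + 94*2 = 1647
Denominator = 10 + 9 + 2 = 21
WM = 1647/21 = 78.4286

WM = 78.4286


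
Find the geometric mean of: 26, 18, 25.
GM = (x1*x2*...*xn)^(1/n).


Product = 26 × 18 × 25 = 11700
GM = 11700^(1/3) = 22.7019

GM = 22.7019


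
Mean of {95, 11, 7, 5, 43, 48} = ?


Sum = 95 + 11 + 7 + 5 + 43 + 48 = 209
n = 6
Mean = 209/6 = 34.8333

Mean = 34.8333


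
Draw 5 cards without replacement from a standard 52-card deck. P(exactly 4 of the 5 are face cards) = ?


Hypergeometric: P(X=4) = C(12,4)·C(40,1) / C(52,5)
= 495 × 40 / 2598960
= 19800/2598960 = 0.0076

P = 0.0076


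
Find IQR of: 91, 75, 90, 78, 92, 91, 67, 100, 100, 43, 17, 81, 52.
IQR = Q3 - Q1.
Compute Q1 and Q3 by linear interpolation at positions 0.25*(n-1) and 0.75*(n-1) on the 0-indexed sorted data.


Sorted: 17, 43, 52, 67, 75, 78, 81, 90, 91, 91, 92, 100, 100
Q1 (25th %ile) = 67.0000
Q3 (75th %ile) = 91.0000
IQR = 91.0000 - 67.0000 = 24.0000

IQR = 24.0000


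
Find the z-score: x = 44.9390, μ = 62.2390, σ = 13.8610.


z = (44.9390 - 62.2390)/13.8610
= -17.3000/13.8610
= -1.2481

z = -1.2481


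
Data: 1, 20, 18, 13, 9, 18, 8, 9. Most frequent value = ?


Frequencies: 1:1, 8:1, 9:2, 13:1, 18:2, 20:1
Max frequency = 2
Mode = 9, 18

Mode = 9, 18


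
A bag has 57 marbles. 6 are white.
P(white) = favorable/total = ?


P = 6/57 = 0.1053

P = 0.1053


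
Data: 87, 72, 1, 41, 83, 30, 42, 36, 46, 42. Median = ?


Sorted: 1, 30, 36, 41, 42, 42, 46, 72, 83, 87
n = 10 (even)
Middle values: 42 and 42
Median = (42+42)/2 = 42.0000

Median = 42.0000


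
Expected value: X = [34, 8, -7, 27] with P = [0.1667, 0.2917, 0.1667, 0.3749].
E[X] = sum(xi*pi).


E[X] = 34*0.1667 + 8*0.2917 - 7*0.1667 + 27*0.3749
= 5.6678 + 2.3336 - 1.1669 + 10.1223
= 16.9568

E[X] = 16.9568


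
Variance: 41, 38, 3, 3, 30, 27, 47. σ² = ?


Mean = 27.0000
Squared deviations: 196.0000, 121.0000, 576.0000, 576.0000, 9.0000, 0, 400.0000
Sum = 1878.0000
Variance = 1878.0000/7 = 268.2857

Variance = 268.2857


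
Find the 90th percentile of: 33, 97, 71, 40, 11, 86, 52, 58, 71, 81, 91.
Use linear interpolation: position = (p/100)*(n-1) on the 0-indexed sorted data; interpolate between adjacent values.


Sorted: 11, 33, 40, 52, 58, 71, 71, 81, 86, 91, 97
n = 11
Index = 90/100 * 10 = 9.0000
Lower = data[9] = 91, Upper = data[10] = 97
P90 = 91 + 0*(6) = 91.0000

P90 = 91.0000


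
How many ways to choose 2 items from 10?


C(10,2) = 10!/(2! × 8!)
= 3628800/(2 × 40320)
= 45

C(10,2) = 45


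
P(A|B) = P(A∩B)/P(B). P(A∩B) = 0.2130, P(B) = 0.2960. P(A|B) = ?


P(A|B) = 0.2130/0.2960 = 0.7196

P(A|B) = 0.7196


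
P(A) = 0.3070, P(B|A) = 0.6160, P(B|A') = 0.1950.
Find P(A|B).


P(B) = P(B|A)*P(A) + P(B|A')*P(A')
= 0.6160*0.3070 + 0.1950*0.6930
= 0.189112 + 0.135135 = 0.324247
P(A|B) = 0.189112/0.324247 = 0.5832

P(A|B) = 0.5832


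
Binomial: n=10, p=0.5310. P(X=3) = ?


C(10,3) = 120
p^3 = 0.149721
(1-p)^7 = 0.004991
P = 120 * 0.149721 * 0.004991 = 0.0897

P(X=3) = 0.0897


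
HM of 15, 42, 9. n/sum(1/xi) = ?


Sum of reciprocals = 1/15 + 1/42 + 1/9 = 0.201587
HM = 3/0.201587 = 14.8819

HM = 14.8819


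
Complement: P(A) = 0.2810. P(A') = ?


P(not A) = 1 - 0.2810 = 0.7190

P(not A) = 0.7190


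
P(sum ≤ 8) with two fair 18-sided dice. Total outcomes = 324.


Total outcomes = 18×18 = 324
Favorable (sum ≤ 8): 28
P = 28/324 = 0.0864

P = 0.0864


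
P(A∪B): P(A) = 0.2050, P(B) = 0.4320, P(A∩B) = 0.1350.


P(A∪B) = 0.2050 + 0.4320 - 0.1350
= 0.6370 - 0.1350
= 0.5020

P(A∪B) = 0.5020


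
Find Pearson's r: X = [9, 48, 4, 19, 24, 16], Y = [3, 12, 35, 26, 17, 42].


Mean X = 20.0000, Mean Y = 22.5000
SD X = 14.106736, SD Y = 13.351030
Cov = -63.833333
r = -63.833333/(14.106736*13.351030) = -0.3389

r = -0.3389


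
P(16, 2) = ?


P(16,2) = 16!/14!
= 20922789888000/87178291200
= 240

P(16,2) = 240


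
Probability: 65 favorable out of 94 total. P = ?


P = 65/94 = 0.6915

P = 0.6915


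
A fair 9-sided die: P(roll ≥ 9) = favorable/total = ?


Favorable outcomes (roll ≥ 9): 1
Total outcomes = 9
P = 1/9 = 0.1111

P = 0.1111


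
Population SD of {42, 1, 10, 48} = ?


Mean = 25.2500
Variance = 404.6875
SD = sqrt(404.6875) = 20.1168

SD = 20.1168


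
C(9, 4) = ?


C(9,4) = 9!/(4! × 5!)
= 362880/(24 × 120)
= 126

C(9,4) = 126


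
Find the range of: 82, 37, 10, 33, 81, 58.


Max = 82, Min = 10
Range = 82 - 10 = 72

Range = 72


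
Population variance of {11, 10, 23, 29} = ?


Mean = 18.2500
Squared deviations: 52.5625, 68.0625, 22.5625, 115.5625
Sum = 258.7500
Variance = 258.7500/4 = 64.6875

Variance = 64.6875


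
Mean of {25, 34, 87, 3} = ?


Sum = 25 + 34 + 87 + 3 = 149
n = 4
Mean = 149/4 = 37.2500

Mean = 37.2500


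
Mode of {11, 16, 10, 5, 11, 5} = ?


Frequencies: 5:2, 10:1, 11:2, 16:1
Max frequency = 2
Mode = 5, 11

Mode = 5, 11


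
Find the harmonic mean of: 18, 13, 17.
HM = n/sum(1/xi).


Sum of reciprocals = 1/18 + 1/13 + 1/17 = 0.191302
HM = 3/0.191302 = 15.6820

HM = 15.6820


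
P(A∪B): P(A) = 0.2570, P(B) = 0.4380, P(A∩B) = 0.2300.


P(A∪B) = 0.2570 + 0.4380 - 0.2300
= 0.6950 - 0.2300
= 0.4650

P(A∪B) = 0.4650


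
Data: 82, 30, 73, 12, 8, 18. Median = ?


Sorted: 8, 12, 18, 30, 73, 82
n = 6 (even)
Middle values: 18 and 30
Median = (18+30)/2 = 24.0000

Median = 24.0000


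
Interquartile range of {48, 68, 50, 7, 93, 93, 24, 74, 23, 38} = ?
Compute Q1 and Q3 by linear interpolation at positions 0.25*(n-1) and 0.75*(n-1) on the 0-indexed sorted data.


Sorted: 7, 23, 24, 38, 48, 50, 68, 74, 93, 93
Q1 (25th %ile) = 27.5000
Q3 (75th %ile) = 72.5000
IQR = 72.5000 - 27.5000 = 45.0000

IQR = 45.0000


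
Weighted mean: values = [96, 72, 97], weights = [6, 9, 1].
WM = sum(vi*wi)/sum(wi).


Numerator = 96*6 + 72*9 + 97*1 = 1321
Denominator = 6 + 9 + 1 = 16
WM = 1321/16 = 82.5625

WM = 82.5625


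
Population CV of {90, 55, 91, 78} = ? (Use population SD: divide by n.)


Mean = 78.5000
SD = 14.5000
CV = (14.5000/78.5000)*100 = 18.4713%

CV = 18.4713%


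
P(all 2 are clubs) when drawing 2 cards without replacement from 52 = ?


P(all clubs) = (13/52) × (12/51)
= 0.0588

P = 0.0588


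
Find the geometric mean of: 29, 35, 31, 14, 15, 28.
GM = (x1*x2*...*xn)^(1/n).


Product = 29 × 35 × 31 × 14 × 15 × 28 = 185014200
GM = 185014200^(1/6) = 23.8708

GM = 23.8708


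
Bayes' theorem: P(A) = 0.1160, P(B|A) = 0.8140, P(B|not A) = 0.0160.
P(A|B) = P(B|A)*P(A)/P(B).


P(B) = P(B|A)*P(A) + P(B|A')*P(A')
= 0.8140*0.1160 + 0.0160*0.8840
= 0.094424 + 0.014144 = 0.108568
P(A|B) = 0.094424/0.108568 = 0.8697

P(A|B) = 0.8697


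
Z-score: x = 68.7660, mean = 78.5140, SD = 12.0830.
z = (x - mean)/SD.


z = (68.7660 - 78.5140)/12.0830
= -9.7480/12.0830
= -0.8068

z = -0.8068


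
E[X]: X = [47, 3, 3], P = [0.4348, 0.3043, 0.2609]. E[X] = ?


E[X] = 47*0.4348 + 3*0.3043 + 3*0.2609
= 20.4356 + 0.9129 + 0.7827
= 22.1312

E[X] = 22.1312


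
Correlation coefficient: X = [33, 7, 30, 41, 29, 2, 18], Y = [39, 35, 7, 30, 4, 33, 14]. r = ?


Mean X = 22.8571, Mean Y = 23.1429
SD X = 13.260344, SD Y = 13.346252
Cov = -42.408163
r = -42.408163/(13.260344*13.346252) = -0.2396

r = -0.2396


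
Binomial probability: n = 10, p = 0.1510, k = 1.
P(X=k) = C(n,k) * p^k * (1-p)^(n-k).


C(10,1) = 10
p^1 = 0.151000
(1-p)^9 = 0.229176
P = 10 * 0.151000 * 0.229176 = 0.3461

P(X=1) = 0.3461


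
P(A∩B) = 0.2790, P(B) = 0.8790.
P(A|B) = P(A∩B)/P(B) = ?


P(A|B) = 0.2790/0.8790 = 0.3174

P(A|B) = 0.3174


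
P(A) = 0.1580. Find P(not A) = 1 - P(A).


P(not A) = 1 - 0.1580 = 0.8420

P(not A) = 0.8420


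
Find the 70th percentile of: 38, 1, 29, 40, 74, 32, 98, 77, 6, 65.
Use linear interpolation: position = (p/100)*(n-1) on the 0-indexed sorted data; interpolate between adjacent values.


Sorted: 1, 6, 29, 32, 38, 40, 65, 74, 77, 98
n = 10
Index = 70/100 * 9 = 6.3000
Lower = data[6] = 65, Upper = data[7] = 74
P70 = 65 + 0.3000*(9) = 67.7000

P70 = 67.7000


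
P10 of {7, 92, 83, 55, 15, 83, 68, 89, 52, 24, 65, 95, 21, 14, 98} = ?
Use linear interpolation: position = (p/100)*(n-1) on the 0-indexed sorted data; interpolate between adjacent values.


Sorted: 7, 14, 15, 21, 24, 52, 55, 65, 68, 83, 83, 89, 92, 95, 98
n = 15
Index = 10/100 * 14 = 1.4000
Lower = data[1] = 14, Upper = data[2] = 15
P10 = 14 + 0.4000*(1) = 14.4000

P10 = 14.4000


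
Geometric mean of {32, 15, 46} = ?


Product = 32 × 15 × 46 = 22080
GM = 22080^(1/3) = 28.0543

GM = 28.0543


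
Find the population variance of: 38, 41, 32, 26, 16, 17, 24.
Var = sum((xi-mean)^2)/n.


Mean = 27.7143
Squared deviations: 105.7959, 176.5102, 18.3673, 2.9388, 137.2245, 114.7959, 13.7959
Sum = 569.4286
Variance = 569.4286/7 = 81.3469

Variance = 81.3469


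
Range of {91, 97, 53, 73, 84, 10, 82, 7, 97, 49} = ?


Max = 97, Min = 7
Range = 97 - 7 = 90

Range = 90


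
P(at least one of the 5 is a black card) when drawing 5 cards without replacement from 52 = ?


P(at least one) = 1 - P(none)
P(none) = (26/52) × (25/51) × (24/50) × (23/49) × (22/48) = 0.025310
P(at least one) = 1 - 0.025310 = 0.9747

P = 0.9747


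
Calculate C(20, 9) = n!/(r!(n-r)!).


C(20,9) = 20!/(9! × 11!)
= 2432902008176640000/(362880 × 39916800)
= 167960

C(20,9) = 167960


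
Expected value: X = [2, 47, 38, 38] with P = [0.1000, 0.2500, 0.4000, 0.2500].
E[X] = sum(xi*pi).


E[X] = 2*0.1000 + 47*0.2500 + 38*0.4000 + 38*0.2500
= 0.2000 + 11.7500 + 15.2000 + 9.5000
= 36.6500

E[X] = 36.6500


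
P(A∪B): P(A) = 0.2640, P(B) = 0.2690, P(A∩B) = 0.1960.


P(A∪B) = 0.2640 + 0.2690 - 0.1960
= 0.5330 - 0.1960
= 0.3370

P(A∪B) = 0.3370


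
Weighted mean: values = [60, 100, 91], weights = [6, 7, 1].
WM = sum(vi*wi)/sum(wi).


Numerator = 60*6 + 100*7 + 91*1 = 1151
Denominator = 6 + 7 + 1 = 14
WM = 1151/14 = 82.2143

WM = 82.2143


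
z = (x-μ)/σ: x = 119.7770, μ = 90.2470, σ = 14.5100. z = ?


z = (119.7770 - 90.2470)/14.5100
= 29.5300/14.5100
= 2.0351

z = 2.0351


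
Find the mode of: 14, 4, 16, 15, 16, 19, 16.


Frequencies: 4:1, 14:1, 15:1, 16:3, 19:1
Max frequency = 3
Mode = 16

Mode = 16


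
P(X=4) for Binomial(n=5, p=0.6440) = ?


C(5,4) = 5
p^4 = 0.172006
(1-p)^1 = 0.356000
P = 5 * 0.172006 * 0.356000 = 0.3062

P(X=4) = 0.3062


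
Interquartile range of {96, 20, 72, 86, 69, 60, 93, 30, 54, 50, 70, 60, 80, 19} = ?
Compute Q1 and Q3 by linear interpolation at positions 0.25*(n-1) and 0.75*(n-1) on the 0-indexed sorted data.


Sorted: 19, 20, 30, 50, 54, 60, 60, 69, 70, 72, 80, 86, 93, 96
Q1 (25th %ile) = 51.0000
Q3 (75th %ile) = 78.0000
IQR = 78.0000 - 51.0000 = 27.0000

IQR = 27.0000


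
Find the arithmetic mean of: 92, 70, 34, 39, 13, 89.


Sum = 92 + 70 + 34 + 39 + 13 + 89 = 337
n = 6
Mean = 337/6 = 56.1667

Mean = 56.1667


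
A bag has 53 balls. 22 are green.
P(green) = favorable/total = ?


P = 22/53 = 0.4151

P = 0.4151


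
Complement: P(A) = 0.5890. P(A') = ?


P(not A) = 1 - 0.5890 = 0.4110

P(not A) = 0.4110


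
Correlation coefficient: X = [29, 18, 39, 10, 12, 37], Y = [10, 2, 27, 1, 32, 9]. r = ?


Mean X = 24.1667, Mean Y = 13.5000
SD X = 11.509658, SD Y = 11.870833
Cov = 24.750000
r = 24.750000/(11.509658*11.870833) = 0.1811

r = 0.1811


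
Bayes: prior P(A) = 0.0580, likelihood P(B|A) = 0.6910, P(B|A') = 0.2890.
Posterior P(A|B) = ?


P(B) = P(B|A)*P(A) + P(B|A')*P(A')
= 0.6910*0.0580 + 0.2890*0.9420
= 0.040078 + 0.272238 = 0.312316
P(A|B) = 0.040078/0.312316 = 0.1283

P(A|B) = 0.1283


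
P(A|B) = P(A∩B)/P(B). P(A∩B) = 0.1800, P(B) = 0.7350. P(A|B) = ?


P(A|B) = 0.1800/0.7350 = 0.2449

P(A|B) = 0.2449


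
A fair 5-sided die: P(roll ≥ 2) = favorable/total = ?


Favorable outcomes (roll ≥ 2): 4
Total outcomes = 5
P = 4/5 = 0.8000

P = 0.8000


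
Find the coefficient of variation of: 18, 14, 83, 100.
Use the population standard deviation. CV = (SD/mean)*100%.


Mean = 53.7500
SD = 38.2516
CV = (38.2516/53.7500)*100 = 71.1658%

CV = 71.1658%


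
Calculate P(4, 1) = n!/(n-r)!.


P(4,1) = 4!/3!
= 24/6
= 4

P(4,1) = 4


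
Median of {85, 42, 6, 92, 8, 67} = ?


Sorted: 6, 8, 42, 67, 85, 92
n = 6 (even)
Middle values: 42 and 67
Median = (42+67)/2 = 54.5000

Median = 54.5000


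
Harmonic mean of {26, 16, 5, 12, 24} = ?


Sum of reciprocals = 1/26 + 1/16 + 1/5 + 1/12 + 1/24 = 0.425962
HM = 5/0.425962 = 11.7381

HM = 11.7381


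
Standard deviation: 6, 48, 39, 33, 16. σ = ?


Mean = 28.4000
Variance = 234.6400
SD = sqrt(234.6400) = 15.3180

SD = 15.3180


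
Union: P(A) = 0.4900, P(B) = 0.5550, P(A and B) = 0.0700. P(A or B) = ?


P(A∪B) = 0.4900 + 0.5550 - 0.0700
= 1.0450 - 0.0700
= 0.9750

P(A∪B) = 0.9750


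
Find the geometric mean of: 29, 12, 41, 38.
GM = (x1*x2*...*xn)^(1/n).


Product = 29 × 12 × 41 × 38 = 542184
GM = 542184^(1/4) = 27.1354

GM = 27.1354


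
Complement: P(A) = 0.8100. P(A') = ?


P(not A) = 1 - 0.8100 = 0.1900

P(not A) = 0.1900


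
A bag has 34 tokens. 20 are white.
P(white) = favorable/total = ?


P = 20/34 = 0.5882

P = 0.5882


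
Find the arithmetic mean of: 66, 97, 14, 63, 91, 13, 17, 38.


Sum = 66 + 97 + 14 + 63 + 91 + 13 + 17 + 38 = 399
n = 8
Mean = 399/8 = 49.8750

Mean = 49.8750


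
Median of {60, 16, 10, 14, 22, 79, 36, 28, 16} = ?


Sorted: 10, 14, 16, 16, 22, 28, 36, 60, 79
n = 9 (odd)
Middle value = 22

Median = 22


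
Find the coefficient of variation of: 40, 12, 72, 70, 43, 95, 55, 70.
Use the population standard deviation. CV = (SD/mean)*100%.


Mean = 57.1250
SD = 23.7720
CV = (23.7720/57.1250)*100 = 41.6141%

CV = 41.6141%


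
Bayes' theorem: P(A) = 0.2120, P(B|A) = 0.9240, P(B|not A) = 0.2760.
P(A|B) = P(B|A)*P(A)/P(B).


P(B) = P(B|A)*P(A) + P(B|A')*P(A')
= 0.9240*0.2120 + 0.2760*0.7880
= 0.195888 + 0.217488 = 0.413376
P(A|B) = 0.195888/0.413376 = 0.4739

P(A|B) = 0.4739


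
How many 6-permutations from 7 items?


P(7,6) = 7!/1!
= 5040/1
= 5040

P(7,6) = 5040


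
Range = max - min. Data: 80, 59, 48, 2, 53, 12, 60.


Max = 80, Min = 2
Range = 80 - 2 = 78

Range = 78


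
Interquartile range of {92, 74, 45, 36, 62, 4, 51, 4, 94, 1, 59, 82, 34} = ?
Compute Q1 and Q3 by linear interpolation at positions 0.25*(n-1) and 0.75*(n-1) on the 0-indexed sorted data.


Sorted: 1, 4, 4, 34, 36, 45, 51, 59, 62, 74, 82, 92, 94
Q1 (25th %ile) = 34.0000
Q3 (75th %ile) = 74.0000
IQR = 74.0000 - 34.0000 = 40.0000

IQR = 40.0000


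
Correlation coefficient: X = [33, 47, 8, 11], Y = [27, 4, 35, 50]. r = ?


Mean X = 24.7500, Mean Y = 29.0000
SD X = 16.068214, SD Y = 16.628289
Cov = -240.500000
r = -240.500000/(16.068214*16.628289) = -0.9001

r = -0.9001


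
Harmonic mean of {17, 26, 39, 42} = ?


Sum of reciprocals = 1/17 + 1/26 + 1/39 + 1/42 = 0.146736
HM = 4/0.146736 = 27.2599

HM = 27.2599


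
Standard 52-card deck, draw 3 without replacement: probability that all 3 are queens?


P(all queens) = (4/52) × (3/51) × (2/50)
= 0.0002

P = 0.0002


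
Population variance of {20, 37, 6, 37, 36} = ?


Mean = 27.2000
Squared deviations: 51.8400, 96.0400, 449.4400, 96.0400, 77.4400
Sum = 770.8000
Variance = 770.8000/5 = 154.1600

Variance = 154.1600


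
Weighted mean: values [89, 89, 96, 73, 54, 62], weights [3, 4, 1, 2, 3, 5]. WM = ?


Numerator = 89*3 + 89*4 + 96*1 + 73*2 + 54*3 + 62*5 = 1337
Denominator = 3 + 4 + 1 + 2 + 3 + 5 = 18
WM = 1337/18 = 74.2778

WM = 74.2778


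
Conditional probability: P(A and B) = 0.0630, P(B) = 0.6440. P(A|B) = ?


P(A|B) = 0.0630/0.6440 = 0.0978

P(A|B) = 0.0978


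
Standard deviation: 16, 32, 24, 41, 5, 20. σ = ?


Mean = 23.0000
Variance = 131.3333
SD = sqrt(131.3333) = 11.4601

SD = 11.4601


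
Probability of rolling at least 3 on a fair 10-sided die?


Favorable outcomes (roll ≥ 3): 8
Total outcomes = 10
P = 8/10 = 0.8000

P = 0.8000


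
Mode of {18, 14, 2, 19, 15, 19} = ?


Frequencies: 2:1, 14:1, 15:1, 18:1, 19:2
Max frequency = 2
Mode = 19

Mode = 19


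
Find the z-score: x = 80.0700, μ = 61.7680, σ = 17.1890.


z = (80.0700 - 61.7680)/17.1890
= 18.3020/17.1890
= 1.0648

z = 1.0648


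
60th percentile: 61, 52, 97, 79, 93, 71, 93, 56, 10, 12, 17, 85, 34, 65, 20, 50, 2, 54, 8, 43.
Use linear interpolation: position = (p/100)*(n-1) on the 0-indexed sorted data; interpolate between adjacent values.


Sorted: 2, 8, 10, 12, 17, 20, 34, 43, 50, 52, 54, 56, 61, 65, 71, 79, 85, 93, 93, 97
n = 20
Index = 60/100 * 19 = 11.4000
Lower = data[11] = 56, Upper = data[12] = 61
P60 = 56 + 0.4000*(5) = 58.0000

P60 = 58.0000


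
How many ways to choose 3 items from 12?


C(12,3) = 12!/(3! × 9!)
= 479001600/(6 × 362880)
= 220

C(12,3) = 220


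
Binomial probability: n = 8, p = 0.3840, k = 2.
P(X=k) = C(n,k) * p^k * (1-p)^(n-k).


C(8,2) = 28
p^2 = 0.147456
(1-p)^6 = 0.054637
P = 28 * 0.147456 * 0.054637 = 0.2256

P(X=2) = 0.2256


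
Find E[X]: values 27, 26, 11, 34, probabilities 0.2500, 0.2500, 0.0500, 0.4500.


E[X] = 27*0.2500 + 26*0.2500 + 11*0.0500 + 34*0.4500
= 6.7500 + 6.5000 + 0.5500 + 15.3000
= 29.1000

E[X] = 29.1000


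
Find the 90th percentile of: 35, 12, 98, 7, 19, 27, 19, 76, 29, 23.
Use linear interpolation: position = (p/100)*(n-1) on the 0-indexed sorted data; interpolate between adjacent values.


Sorted: 7, 12, 19, 19, 23, 27, 29, 35, 76, 98
n = 10
Index = 90/100 * 9 = 8.1000
Lower = data[8] = 76, Upper = data[9] = 98
P90 = 76 + 0.1000*(22) = 78.2000

P90 = 78.2000


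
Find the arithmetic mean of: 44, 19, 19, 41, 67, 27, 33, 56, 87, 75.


Sum = 44 + 19 + 19 + 41 + 67 + 27 + 33 + 56 + 87 + 75 = 468
n = 10
Mean = 468/10 = 46.8000

Mean = 46.8000


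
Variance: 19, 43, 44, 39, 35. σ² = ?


Mean = 36.0000
Squared deviations: 289.0000, 49.0000, 64.0000, 9.0000, 1.0000
Sum = 412.0000
Variance = 412.0000/5 = 82.4000

Variance = 82.4000


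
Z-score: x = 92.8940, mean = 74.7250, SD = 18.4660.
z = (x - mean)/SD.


z = (92.8940 - 74.7250)/18.4660
= 18.1690/18.4660
= 0.9839

z = 0.9839


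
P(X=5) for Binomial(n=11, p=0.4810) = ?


C(11,5) = 462
p^5 = 0.025747
(1-p)^6 = 0.019544
P = 462 * 0.025747 * 0.019544 = 0.2325

P(X=5) = 0.2325


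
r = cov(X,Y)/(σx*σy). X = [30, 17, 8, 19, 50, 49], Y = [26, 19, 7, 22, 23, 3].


Mean X = 28.8333, Mean Y = 16.6667
SD X = 15.952185, SD Y = 8.576454
Cov = -1.555556
r = -1.555556/(15.952185*8.576454) = -0.0114

r = -0.0114


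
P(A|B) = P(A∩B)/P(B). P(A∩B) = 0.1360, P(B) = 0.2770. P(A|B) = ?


P(A|B) = 0.1360/0.2770 = 0.4910

P(A|B) = 0.4910


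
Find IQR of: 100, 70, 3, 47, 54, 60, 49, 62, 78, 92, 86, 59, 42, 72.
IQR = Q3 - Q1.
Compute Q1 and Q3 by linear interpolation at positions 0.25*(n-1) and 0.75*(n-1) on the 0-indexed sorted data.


Sorted: 3, 42, 47, 49, 54, 59, 60, 62, 70, 72, 78, 86, 92, 100
Q1 (25th %ile) = 50.2500
Q3 (75th %ile) = 76.5000
IQR = 76.5000 - 50.2500 = 26.2500

IQR = 26.2500


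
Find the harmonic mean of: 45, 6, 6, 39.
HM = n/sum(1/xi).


Sum of reciprocals = 1/45 + 1/6 + 1/6 + 1/39 = 0.381197
HM = 4/0.381197 = 10.4933

HM = 10.4933


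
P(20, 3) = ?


P(20,3) = 20!/17!
= 2432902008176640000/355687428096000
= 6840

P(20,3) = 6840


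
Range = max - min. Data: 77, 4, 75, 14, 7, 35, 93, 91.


Max = 93, Min = 4
Range = 93 - 4 = 89

Range = 89


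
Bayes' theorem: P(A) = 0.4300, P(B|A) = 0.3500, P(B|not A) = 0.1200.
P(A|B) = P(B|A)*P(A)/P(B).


P(B) = P(B|A)*P(A) + P(B|A')*P(A')
= 0.3500*0.4300 + 0.1200*0.5700
= 0.150500 + 0.068400 = 0.218900
P(A|B) = 0.150500/0.218900 = 0.6875

P(A|B) = 0.6875


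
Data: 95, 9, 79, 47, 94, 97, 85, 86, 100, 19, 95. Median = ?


Sorted: 9, 19, 47, 79, 85, 86, 94, 95, 95, 97, 100
n = 11 (odd)
Middle value = 86

Median = 86


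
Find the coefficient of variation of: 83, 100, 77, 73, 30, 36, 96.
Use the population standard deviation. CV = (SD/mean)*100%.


Mean = 70.7143
SD = 25.5103
CV = (25.5103/70.7143)*100 = 36.0752%

CV = 36.0752%


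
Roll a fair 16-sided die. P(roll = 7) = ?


Favorable outcomes (roll = 7): 1
Total outcomes = 16
P = 1/16 = 0.0625

P = 0.0625


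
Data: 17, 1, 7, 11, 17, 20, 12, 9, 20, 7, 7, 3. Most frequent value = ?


Frequencies: 1:1, 3:1, 7:3, 9:1, 11:1, 12:1, 17:2, 20:2
Max frequency = 3
Mode = 7

Mode = 7


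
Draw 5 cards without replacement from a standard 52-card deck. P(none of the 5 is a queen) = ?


P(no queens) = (48/52) × (47/51) × (46/50) × (45/49) × (44/48)
= 0.6588

P = 0.6588


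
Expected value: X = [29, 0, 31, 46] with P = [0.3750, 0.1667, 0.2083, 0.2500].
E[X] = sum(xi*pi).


E[X] = 29*0.3750 + 0*0.1667 + 31*0.2083 + 46*0.2500
= 10.8750 + 0 + 6.4573 + 11.5000
= 28.8323

E[X] = 28.8323


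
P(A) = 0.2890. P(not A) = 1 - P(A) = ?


P(not A) = 1 - 0.2890 = 0.7110

P(not A) = 0.7110


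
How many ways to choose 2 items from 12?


C(12,2) = 12!/(2! × 10!)
= 479001600/(2 × 3628800)
= 66

C(12,2) = 66


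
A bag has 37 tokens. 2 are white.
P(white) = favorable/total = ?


P = 2/37 = 0.0541

P = 0.0541


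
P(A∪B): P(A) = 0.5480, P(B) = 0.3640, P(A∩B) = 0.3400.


P(A∪B) = 0.5480 + 0.3640 - 0.3400
= 0.9120 - 0.3400
= 0.5720

P(A∪B) = 0.5720


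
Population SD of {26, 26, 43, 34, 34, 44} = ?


Mean = 34.5000
Variance = 51.2500
SD = sqrt(51.2500) = 7.1589

SD = 7.1589


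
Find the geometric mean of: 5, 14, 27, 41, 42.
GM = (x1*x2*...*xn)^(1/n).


Product = 5 × 14 × 27 × 41 × 42 = 3254580
GM = 3254580^(1/5) = 20.0678

GM = 20.0678


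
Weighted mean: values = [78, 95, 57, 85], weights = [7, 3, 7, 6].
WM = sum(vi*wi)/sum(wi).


Numerator = 78*7 + 95*3 + 57*7 + 85*6 = 1740
Denominator = 7 + 3 + 7 + 6 = 23
WM = 1740/23 = 75.6522

WM = 75.6522


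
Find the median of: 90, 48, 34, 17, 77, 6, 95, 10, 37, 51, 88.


Sorted: 6, 10, 17, 34, 37, 48, 51, 77, 88, 90, 95
n = 11 (odd)
Middle value = 48

Median = 48


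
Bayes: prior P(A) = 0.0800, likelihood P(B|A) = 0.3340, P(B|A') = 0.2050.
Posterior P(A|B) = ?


P(B) = P(B|A)*P(A) + P(B|A')*P(A')
= 0.3340*0.0800 + 0.2050*0.9200
= 0.026720 + 0.188600 = 0.215320
P(A|B) = 0.026720/0.215320 = 0.1241

P(A|B) = 0.1241


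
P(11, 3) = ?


P(11,3) = 11!/8!
= 39916800/40320
= 990

P(11,3) = 990


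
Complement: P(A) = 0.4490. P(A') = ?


P(not A) = 1 - 0.4490 = 0.5510

P(not A) = 0.5510


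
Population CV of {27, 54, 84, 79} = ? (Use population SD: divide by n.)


Mean = 61.0000
SD = 22.6826
CV = (22.6826/61.0000)*100 = 37.1846%

CV = 37.1846%


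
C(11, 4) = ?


C(11,4) = 11!/(4! × 7!)
= 39916800/(24 × 5040)
= 330

C(11,4) = 330


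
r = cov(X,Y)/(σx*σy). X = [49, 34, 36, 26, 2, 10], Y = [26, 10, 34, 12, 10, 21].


Mean X = 26.1667, Mean Y = 18.8333
SD X = 15.941734, SD Y = 9.026196
Cov = 70.527778
r = 70.527778/(15.941734*9.026196) = 0.4901

r = 0.4901


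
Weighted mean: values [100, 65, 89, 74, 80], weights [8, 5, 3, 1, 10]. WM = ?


Numerator = 100*8 + 65*5 + 89*3 + 74*1 + 80*10 = 2266
Denominator = 8 + 5 + 3 + 1 + 10 = 27
WM = 2266/27 = 83.9259

WM = 83.9259


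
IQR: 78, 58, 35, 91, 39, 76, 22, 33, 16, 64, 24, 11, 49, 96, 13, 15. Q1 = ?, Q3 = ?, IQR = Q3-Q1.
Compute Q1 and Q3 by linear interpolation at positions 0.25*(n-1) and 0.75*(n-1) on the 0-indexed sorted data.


Sorted: 11, 13, 15, 16, 22, 24, 33, 35, 39, 49, 58, 64, 76, 78, 91, 96
Q1 (25th %ile) = 20.5000
Q3 (75th %ile) = 67.0000
IQR = 67.0000 - 20.5000 = 46.5000

IQR = 46.5000


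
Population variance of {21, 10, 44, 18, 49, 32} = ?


Mean = 29.0000
Squared deviations: 64.0000, 361.0000, 225.0000, 121.0000, 400.0000, 9.0000
Sum = 1180.0000
Variance = 1180.0000/6 = 196.6667

Variance = 196.6667


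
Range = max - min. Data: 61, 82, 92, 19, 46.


Max = 92, Min = 19
Range = 92 - 19 = 73

Range = 73


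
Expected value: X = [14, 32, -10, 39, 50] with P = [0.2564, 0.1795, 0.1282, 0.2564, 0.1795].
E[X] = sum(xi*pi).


E[X] = 14*0.2564 + 32*0.1795 - 10*0.1282 + 39*0.2564 + 50*0.1795
= 3.5896 + 5.7440 - 1.2820 + 9.9996 + 8.9750
= 27.0262

E[X] = 27.0262


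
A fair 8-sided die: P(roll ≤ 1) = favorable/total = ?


Favorable outcomes (roll ≤ 1): 1
Total outcomes = 8
P = 1/8 = 0.1250

P = 0.1250


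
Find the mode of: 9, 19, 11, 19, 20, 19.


Frequencies: 9:1, 11:1, 19:3, 20:1
Max frequency = 3
Mode = 19

Mode = 19


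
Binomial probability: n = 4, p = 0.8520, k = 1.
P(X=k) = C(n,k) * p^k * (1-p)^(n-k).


C(4,1) = 4
p^1 = 0.852000
(1-p)^3 = 0.003242
P = 4 * 0.852000 * 0.003242 = 0.0110

P(X=1) = 0.0110


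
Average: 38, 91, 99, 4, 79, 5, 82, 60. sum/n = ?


Sum = 38 + 91 + 99 + 4 + 79 + 5 + 82 + 60 = 458
n = 8
Mean = 458/8 = 57.2500

Mean = 57.2500


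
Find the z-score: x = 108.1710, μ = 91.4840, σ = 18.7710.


z = (108.1710 - 91.4840)/18.7710
= 16.6870/18.7710
= 0.8890

z = 0.8890


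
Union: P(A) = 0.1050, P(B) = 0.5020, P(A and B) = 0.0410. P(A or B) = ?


P(A∪B) = 0.1050 + 0.5020 - 0.0410
= 0.6070 - 0.0410
= 0.5660

P(A∪B) = 0.5660


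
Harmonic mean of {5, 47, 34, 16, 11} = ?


Sum of reciprocals = 1/5 + 1/47 + 1/34 + 1/16 + 1/11 = 0.404097
HM = 5/0.404097 = 12.3733

HM = 12.3733


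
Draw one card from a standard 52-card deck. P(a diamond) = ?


13 diamonds in 52 cards
P = 13/52 = 0.2500

P = 0.2500


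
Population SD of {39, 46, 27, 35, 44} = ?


Mean = 38.2000
Variance = 46.1600
SD = sqrt(46.1600) = 6.7941

SD = 6.7941


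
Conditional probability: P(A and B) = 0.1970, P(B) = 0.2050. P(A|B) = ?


P(A|B) = 0.1970/0.2050 = 0.9610

P(A|B) = 0.9610


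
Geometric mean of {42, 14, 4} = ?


Product = 42 × 14 × 4 = 2352
GM = 2352^(1/3) = 13.2988

GM = 13.2988


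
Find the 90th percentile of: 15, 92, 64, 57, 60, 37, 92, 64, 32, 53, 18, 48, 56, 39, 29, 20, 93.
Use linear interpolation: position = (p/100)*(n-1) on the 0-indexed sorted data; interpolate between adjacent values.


Sorted: 15, 18, 20, 29, 32, 37, 39, 48, 53, 56, 57, 60, 64, 64, 92, 92, 93
n = 17
Index = 90/100 * 16 = 14.4000
Lower = data[14] = 92, Upper = data[15] = 92
P90 = 92 + 0.4000*(0) = 92.0000

P90 = 92.0000


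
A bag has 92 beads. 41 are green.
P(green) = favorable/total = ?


P = 41/92 = 0.4457

P = 0.4457


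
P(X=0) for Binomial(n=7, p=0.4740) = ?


C(7,0) = 1
p^0 = 1.000000
(1-p)^7 = 0.011140
P = 1 * 1.000000 * 0.011140 = 0.0111

P(X=0) = 0.0111


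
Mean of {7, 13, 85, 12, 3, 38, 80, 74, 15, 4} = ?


Sum = 7 + 13 + 85 + 12 + 3 + 38 + 80 + 74 + 15 + 4 = 331
n = 10
Mean = 331/10 = 33.1000

Mean = 33.1000


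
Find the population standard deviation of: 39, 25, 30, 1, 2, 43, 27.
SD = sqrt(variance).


Mean = 23.8571
Variance = 234.9796
SD = sqrt(234.9796) = 15.3290

SD = 15.3290


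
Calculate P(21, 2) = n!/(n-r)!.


P(21,2) = 21!/19!
= 51090942171709440000/121645100408832000
= 420

P(21,2) = 420


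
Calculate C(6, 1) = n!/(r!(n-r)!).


C(6,1) = 6!/(1! × 5!)
= 720/(1 × 120)
= 6

C(6,1) = 6


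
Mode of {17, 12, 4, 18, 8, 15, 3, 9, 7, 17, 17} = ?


Frequencies: 3:1, 4:1, 7:1, 8:1, 9:1, 12:1, 15:1, 17:3, 18:1
Max frequency = 3
Mode = 17

Mode = 17


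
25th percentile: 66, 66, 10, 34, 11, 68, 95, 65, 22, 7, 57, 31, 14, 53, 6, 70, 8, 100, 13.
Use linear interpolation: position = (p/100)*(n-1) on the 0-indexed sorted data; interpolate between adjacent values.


Sorted: 6, 7, 8, 10, 11, 13, 14, 22, 31, 34, 53, 57, 65, 66, 66, 68, 70, 95, 100
n = 19
Index = 25/100 * 18 = 4.5000
Lower = data[4] = 11, Upper = data[5] = 13
P25 = 11 + 0.5000*(2) = 12.0000

P25 = 12.0000


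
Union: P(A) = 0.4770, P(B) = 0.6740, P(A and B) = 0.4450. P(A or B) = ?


P(A∪B) = 0.4770 + 0.6740 - 0.4450
= 1.1510 - 0.4450
= 0.7060

P(A∪B) = 0.7060


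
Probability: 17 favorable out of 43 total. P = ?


P = 17/43 = 0.3953

P = 0.3953


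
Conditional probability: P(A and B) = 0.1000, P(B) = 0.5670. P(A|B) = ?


P(A|B) = 0.1000/0.5670 = 0.1764

P(A|B) = 0.1764


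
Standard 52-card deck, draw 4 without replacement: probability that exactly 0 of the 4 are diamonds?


Hypergeometric: P(X=0) = C(13,0)·C(39,4) / C(52,4)
= 1 × 82251 / 270725
= 82251/270725 = 0.3038

P = 0.3038


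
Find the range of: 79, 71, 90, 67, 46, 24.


Max = 90, Min = 24
Range = 90 - 24 = 66

Range = 66


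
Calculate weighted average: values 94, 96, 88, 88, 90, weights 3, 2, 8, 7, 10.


Numerator = 94*3 + 96*2 + 88*8 + 88*7 + 90*10 = 2694
Denominator = 3 + 2 + 8 + 7 + 10 = 30
WM = 2694/30 = 89.8000

WM = 89.8000


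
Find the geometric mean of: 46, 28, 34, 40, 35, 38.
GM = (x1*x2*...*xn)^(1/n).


Product = 46 × 28 × 34 × 40 × 35 × 38 = 2329734400
GM = 2329734400^(1/6) = 36.4098

GM = 36.4098


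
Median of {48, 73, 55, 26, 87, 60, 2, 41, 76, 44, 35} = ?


Sorted: 2, 26, 35, 41, 44, 48, 55, 60, 73, 76, 87
n = 11 (odd)
Middle value = 48

Median = 48


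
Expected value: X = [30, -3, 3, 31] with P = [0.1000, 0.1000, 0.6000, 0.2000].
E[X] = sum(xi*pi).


E[X] = 30*0.1000 - 3*0.1000 + 3*0.6000 + 31*0.2000
= 3.0000 - 0.3000 + 1.8000 + 6.2000
= 10.7000

E[X] = 10.7000


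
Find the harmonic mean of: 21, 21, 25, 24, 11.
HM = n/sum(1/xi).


Sum of reciprocals = 1/21 + 1/21 + 1/25 + 1/24 + 1/11 = 0.267814
HM = 5/0.267814 = 18.6697

HM = 18.6697


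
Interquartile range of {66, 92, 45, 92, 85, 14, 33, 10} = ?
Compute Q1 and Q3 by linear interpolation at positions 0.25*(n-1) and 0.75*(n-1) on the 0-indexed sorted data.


Sorted: 10, 14, 33, 45, 66, 85, 92, 92
Q1 (25th %ile) = 28.2500
Q3 (75th %ile) = 86.7500
IQR = 86.7500 - 28.2500 = 58.5000

IQR = 58.5000


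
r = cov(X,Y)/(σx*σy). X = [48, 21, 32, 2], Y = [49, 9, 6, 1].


Mean X = 25.7500, Mean Y = 16.2500
SD X = 16.738802, SD Y = 19.122957
Cov = 265.312500
r = 265.312500/(16.738802*19.122957) = 0.8289

r = 0.8289


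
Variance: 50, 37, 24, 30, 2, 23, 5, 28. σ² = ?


Mean = 24.8750
Squared deviations: 631.2656, 147.0156, 0.7656, 26.2656, 523.2656, 3.5156, 395.0156, 9.7656
Sum = 1736.8750
Variance = 1736.8750/8 = 217.1094

Variance = 217.1094


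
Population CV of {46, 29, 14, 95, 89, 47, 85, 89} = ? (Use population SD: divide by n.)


Mean = 61.7500
SD = 29.4735
CV = (29.4735/61.7500)*100 = 47.7304%

CV = 47.7304%


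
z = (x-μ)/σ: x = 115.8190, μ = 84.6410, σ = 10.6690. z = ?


z = (115.8190 - 84.6410)/10.6690
= 31.1780/10.6690
= 2.9223

z = 2.9223


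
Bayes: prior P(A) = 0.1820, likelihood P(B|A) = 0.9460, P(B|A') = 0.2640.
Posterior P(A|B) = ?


P(B) = P(B|A)*P(A) + P(B|A')*P(A')
= 0.9460*0.1820 + 0.2640*0.8180
= 0.172172 + 0.215952 = 0.388124
P(A|B) = 0.172172/0.388124 = 0.4436

P(A|B) = 0.4436


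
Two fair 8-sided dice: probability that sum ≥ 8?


Total outcomes = 8×8 = 64
Favorable (sum ≥ 8): 43
P = 43/64 = 0.6719

P = 0.6719


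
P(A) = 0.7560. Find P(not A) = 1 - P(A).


P(not A) = 1 - 0.7560 = 0.2440

P(not A) = 0.2440


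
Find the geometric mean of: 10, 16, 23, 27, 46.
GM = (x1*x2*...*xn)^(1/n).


Product = 10 × 16 × 23 × 27 × 46 = 4570560
GM = 4570560^(1/5) = 21.4780

GM = 21.4780


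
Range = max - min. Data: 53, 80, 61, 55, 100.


Max = 100, Min = 53
Range = 100 - 53 = 47

Range = 47


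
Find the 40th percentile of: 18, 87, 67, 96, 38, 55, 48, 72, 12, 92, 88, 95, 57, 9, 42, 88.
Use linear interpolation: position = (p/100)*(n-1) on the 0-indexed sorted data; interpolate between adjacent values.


Sorted: 9, 12, 18, 38, 42, 48, 55, 57, 67, 72, 87, 88, 88, 92, 95, 96
n = 16
Index = 40/100 * 15 = 6.0000
Lower = data[6] = 55, Upper = data[7] = 57
P40 = 55 + 0*(2) = 55.0000

P40 = 55.0000


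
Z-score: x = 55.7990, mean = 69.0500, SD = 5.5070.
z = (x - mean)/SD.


z = (55.7990 - 69.0500)/5.5070
= -13.2510/5.5070
= -2.4062

z = -2.4062


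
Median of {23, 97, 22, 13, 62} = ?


Sorted: 13, 22, 23, 62, 97
n = 5 (odd)
Middle value = 23

Median = 23


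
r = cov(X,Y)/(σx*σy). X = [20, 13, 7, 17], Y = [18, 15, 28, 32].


Mean X = 14.2500, Mean Y = 23.2500
SD X = 4.866981, SD Y = 6.977643
Cov = -7.562500
r = -7.562500/(4.866981*6.977643) = -0.2227

r = -0.2227


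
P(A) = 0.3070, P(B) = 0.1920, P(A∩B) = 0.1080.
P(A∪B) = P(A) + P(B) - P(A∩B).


P(A∪B) = 0.3070 + 0.1920 - 0.1080
= 0.4990 - 0.1080
= 0.3910

P(A∪B) = 0.3910


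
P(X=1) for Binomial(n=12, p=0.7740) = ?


C(12,1) = 12
p^1 = 0.774000
(1-p)^11 = 7.855844e-08
P = 12 * 0.774000 * 7.855844e-08 = 7.2965e-07

P(X=1) = 7.2965e-07


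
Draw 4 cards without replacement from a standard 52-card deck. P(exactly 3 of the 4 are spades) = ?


Hypergeometric: P(X=3) = C(13,3)·C(39,1) / C(52,4)
= 286 × 39 / 270725
= 11154/270725 = 0.0412

P = 0.0412


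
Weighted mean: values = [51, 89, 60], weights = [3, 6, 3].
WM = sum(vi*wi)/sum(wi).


Numerator = 51*3 + 89*6 + 60*3 = 867
Denominator = 3 + 6 + 3 = 12
WM = 867/12 = 72.2500

WM = 72.2500


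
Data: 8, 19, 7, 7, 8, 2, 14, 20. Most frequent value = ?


Frequencies: 2:1, 7:2, 8:2, 14:1, 19:1, 20:1
Max frequency = 2
Mode = 7, 8

Mode = 7, 8


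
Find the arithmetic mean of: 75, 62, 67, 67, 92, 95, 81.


Sum = 75 + 62 + 67 + 67 + 92 + 95 + 81 = 539
n = 7
Mean = 539/7 = 77.0000

Mean = 77.0000


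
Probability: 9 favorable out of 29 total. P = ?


P = 9/29 = 0.3103

P = 0.3103


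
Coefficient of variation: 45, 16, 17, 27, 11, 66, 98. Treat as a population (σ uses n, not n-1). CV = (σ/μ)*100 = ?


Mean = 40.0000
SD = 29.7129
CV = (29.7129/40.0000)*100 = 74.2823%

CV = 74.2823%


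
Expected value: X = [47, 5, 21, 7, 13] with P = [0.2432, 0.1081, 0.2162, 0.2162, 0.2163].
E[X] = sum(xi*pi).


E[X] = 47*0.2432 + 5*0.1081 + 21*0.2162 + 7*0.2162 + 13*0.2163
= 11.4304 + 0.5405 + 4.5402 + 1.5134 + 2.8119
= 20.8364

E[X] = 20.8364
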